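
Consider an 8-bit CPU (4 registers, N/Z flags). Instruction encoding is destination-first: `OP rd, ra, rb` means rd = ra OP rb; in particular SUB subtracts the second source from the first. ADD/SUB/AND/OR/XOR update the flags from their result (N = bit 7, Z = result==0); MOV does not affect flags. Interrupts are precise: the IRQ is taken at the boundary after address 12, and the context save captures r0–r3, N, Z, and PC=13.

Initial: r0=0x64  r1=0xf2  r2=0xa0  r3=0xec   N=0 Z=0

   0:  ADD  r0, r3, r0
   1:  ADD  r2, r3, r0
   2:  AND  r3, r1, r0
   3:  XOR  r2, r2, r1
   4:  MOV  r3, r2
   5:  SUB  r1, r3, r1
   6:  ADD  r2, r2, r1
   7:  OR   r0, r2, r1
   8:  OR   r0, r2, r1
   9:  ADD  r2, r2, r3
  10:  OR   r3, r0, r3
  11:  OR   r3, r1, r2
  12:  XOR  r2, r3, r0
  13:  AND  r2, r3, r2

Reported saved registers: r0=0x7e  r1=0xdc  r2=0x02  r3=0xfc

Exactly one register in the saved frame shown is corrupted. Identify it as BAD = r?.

after  0: r0=0x50 r1=0xf2 r2=0xa0 r3=0xec  N=0 Z=0
after  1: r0=0x50 r1=0xf2 r2=0x3c r3=0xec  N=0 Z=0
after  2: r0=0x50 r1=0xf2 r2=0x3c r3=0x50  N=0 Z=0
after  3: r0=0x50 r1=0xf2 r2=0xce r3=0x50  N=1 Z=0
after  4: r0=0x50 r1=0xf2 r2=0xce r3=0xce  N=1 Z=0
after  5: r0=0x50 r1=0xdc r2=0xce r3=0xce  N=1 Z=0
after  6: r0=0x50 r1=0xdc r2=0xaa r3=0xce  N=1 Z=0
after  7: r0=0xfe r1=0xdc r2=0xaa r3=0xce  N=1 Z=0
after  8: r0=0xfe r1=0xdc r2=0xaa r3=0xce  N=1 Z=0
after  9: r0=0xfe r1=0xdc r2=0x78 r3=0xce  N=0 Z=0
after 10: r0=0xfe r1=0xdc r2=0x78 r3=0xfe  N=1 Z=0
after 11: r0=0xfe r1=0xdc r2=0x78 r3=0xfc  N=1 Z=0
after 12: r0=0xfe r1=0xdc r2=0x02 r3=0xfc  N=0 Z=0
-- IRQ taken; context saved, return-PC = 13 --
mismatch: r0: reported 0x7e vs actual 0xfe

BAD = r0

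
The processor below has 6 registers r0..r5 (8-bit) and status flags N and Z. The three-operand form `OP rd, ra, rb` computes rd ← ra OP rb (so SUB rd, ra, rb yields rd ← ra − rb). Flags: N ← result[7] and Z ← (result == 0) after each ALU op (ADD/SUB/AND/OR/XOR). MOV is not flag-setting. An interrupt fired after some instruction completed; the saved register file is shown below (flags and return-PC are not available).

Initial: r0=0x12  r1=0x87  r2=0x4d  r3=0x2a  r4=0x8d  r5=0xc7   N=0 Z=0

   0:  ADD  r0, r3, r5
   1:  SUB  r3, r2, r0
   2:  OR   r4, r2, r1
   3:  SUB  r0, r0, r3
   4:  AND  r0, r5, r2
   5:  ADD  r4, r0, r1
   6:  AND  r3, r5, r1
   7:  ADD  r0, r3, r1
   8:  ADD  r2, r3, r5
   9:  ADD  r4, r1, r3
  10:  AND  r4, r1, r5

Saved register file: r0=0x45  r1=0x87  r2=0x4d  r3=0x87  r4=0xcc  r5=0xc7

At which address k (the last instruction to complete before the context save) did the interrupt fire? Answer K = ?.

K = 6

after  0: r0=0xf1 r1=0x87 r2=0x4d r3=0x2a r4=0x8d r5=0xc7  N=1 Z=0
after  1: r0=0xf1 r1=0x87 r2=0x4d r3=0x5c r4=0x8d r5=0xc7  N=0 Z=0
after  2: r0=0xf1 r1=0x87 r2=0x4d r3=0x5c r4=0xcf r5=0xc7  N=1 Z=0
after  3: r0=0x95 r1=0x87 r2=0x4d r3=0x5c r4=0xcf r5=0xc7  N=1 Z=0
after  4: r0=0x45 r1=0x87 r2=0x4d r3=0x5c r4=0xcf r5=0xc7  N=0 Z=0
after  5: r0=0x45 r1=0x87 r2=0x4d r3=0x5c r4=0xcc r5=0xc7  N=1 Z=0
after  6: r0=0x45 r1=0x87 r2=0x4d r3=0x87 r4=0xcc r5=0xc7  N=1 Z=0
-- IRQ taken; context saved, return-PC = 7 --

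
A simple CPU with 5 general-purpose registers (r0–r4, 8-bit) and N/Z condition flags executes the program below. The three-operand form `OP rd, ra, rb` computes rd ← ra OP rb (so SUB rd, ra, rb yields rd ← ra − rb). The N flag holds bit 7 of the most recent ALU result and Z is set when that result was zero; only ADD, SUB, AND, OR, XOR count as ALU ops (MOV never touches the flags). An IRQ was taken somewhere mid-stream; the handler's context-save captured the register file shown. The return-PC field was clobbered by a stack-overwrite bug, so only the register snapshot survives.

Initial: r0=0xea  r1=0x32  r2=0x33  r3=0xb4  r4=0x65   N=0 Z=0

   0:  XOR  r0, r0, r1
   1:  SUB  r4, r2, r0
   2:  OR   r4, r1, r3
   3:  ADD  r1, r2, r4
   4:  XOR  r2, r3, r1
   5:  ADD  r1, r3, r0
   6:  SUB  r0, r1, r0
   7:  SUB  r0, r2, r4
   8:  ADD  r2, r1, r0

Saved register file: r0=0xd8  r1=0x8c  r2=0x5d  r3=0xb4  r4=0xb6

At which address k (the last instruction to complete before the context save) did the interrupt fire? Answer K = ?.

after  0: r0=0xd8 r1=0x32 r2=0x33 r3=0xb4 r4=0x65  N=1 Z=0
after  1: r0=0xd8 r1=0x32 r2=0x33 r3=0xb4 r4=0x5b  N=0 Z=0
after  2: r0=0xd8 r1=0x32 r2=0x33 r3=0xb4 r4=0xb6  N=1 Z=0
after  3: r0=0xd8 r1=0xe9 r2=0x33 r3=0xb4 r4=0xb6  N=1 Z=0
after  4: r0=0xd8 r1=0xe9 r2=0x5d r3=0xb4 r4=0xb6  N=0 Z=0
after  5: r0=0xd8 r1=0x8c r2=0x5d r3=0xb4 r4=0xb6  N=1 Z=0
-- IRQ taken; context saved, return-PC = 6 --

K = 5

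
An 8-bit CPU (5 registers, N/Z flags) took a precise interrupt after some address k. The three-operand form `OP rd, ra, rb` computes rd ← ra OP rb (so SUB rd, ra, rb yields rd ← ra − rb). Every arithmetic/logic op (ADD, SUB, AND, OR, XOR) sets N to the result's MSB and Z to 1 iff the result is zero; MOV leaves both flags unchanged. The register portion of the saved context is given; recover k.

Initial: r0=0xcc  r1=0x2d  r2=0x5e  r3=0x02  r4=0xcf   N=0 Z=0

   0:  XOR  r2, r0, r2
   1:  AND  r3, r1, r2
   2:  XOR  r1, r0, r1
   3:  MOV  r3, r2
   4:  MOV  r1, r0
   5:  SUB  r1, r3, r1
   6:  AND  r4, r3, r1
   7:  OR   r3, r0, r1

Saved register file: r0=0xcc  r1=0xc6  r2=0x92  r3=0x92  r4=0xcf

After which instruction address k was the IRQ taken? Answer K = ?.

K = 5

after  0: r0=0xcc r1=0x2d r2=0x92 r3=0x02 r4=0xcf  N=1 Z=0
after  1: r0=0xcc r1=0x2d r2=0x92 r3=0x00 r4=0xcf  N=0 Z=1
after  2: r0=0xcc r1=0xe1 r2=0x92 r3=0x00 r4=0xcf  N=1 Z=0
after  3: r0=0xcc r1=0xe1 r2=0x92 r3=0x92 r4=0xcf  N=1 Z=0
after  4: r0=0xcc r1=0xcc r2=0x92 r3=0x92 r4=0xcf  N=1 Z=0
after  5: r0=0xcc r1=0xc6 r2=0x92 r3=0x92 r4=0xcf  N=1 Z=0
-- IRQ taken; context saved, return-PC = 6 --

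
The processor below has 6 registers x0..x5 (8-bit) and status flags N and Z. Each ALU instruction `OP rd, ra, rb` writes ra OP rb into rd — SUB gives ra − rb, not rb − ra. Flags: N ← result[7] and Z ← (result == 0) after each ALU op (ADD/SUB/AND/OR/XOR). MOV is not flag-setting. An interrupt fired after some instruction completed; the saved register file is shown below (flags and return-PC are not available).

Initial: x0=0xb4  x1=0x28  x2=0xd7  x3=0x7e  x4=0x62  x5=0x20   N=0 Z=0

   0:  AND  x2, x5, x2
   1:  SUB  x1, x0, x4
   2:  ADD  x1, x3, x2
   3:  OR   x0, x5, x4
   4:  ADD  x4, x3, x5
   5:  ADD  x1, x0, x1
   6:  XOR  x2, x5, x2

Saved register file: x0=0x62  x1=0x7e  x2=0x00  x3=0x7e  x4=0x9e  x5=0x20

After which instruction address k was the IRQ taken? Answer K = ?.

K = 4

after  0: x0=0xb4 x1=0x28 x2=0x00 x3=0x7e x4=0x62 x5=0x20  N=0 Z=1
after  1: x0=0xb4 x1=0x52 x2=0x00 x3=0x7e x4=0x62 x5=0x20  N=0 Z=0
after  2: x0=0xb4 x1=0x7e x2=0x00 x3=0x7e x4=0x62 x5=0x20  N=0 Z=0
after  3: x0=0x62 x1=0x7e x2=0x00 x3=0x7e x4=0x62 x5=0x20  N=0 Z=0
after  4: x0=0x62 x1=0x7e x2=0x00 x3=0x7e x4=0x9e x5=0x20  N=1 Z=0
-- IRQ taken; context saved, return-PC = 5 --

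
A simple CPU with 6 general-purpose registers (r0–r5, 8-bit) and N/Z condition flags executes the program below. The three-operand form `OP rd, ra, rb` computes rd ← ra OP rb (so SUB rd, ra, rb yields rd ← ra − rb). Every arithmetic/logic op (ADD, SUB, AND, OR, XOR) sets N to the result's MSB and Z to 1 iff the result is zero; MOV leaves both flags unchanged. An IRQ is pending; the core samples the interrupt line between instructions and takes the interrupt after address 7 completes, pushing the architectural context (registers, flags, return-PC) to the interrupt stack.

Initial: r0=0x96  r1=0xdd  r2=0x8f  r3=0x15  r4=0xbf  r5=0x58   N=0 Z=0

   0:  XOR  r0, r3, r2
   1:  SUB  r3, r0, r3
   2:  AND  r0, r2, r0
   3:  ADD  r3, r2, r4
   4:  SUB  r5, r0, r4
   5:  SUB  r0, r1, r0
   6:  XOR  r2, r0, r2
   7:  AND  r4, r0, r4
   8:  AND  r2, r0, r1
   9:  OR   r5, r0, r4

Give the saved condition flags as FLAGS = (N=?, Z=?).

FLAGS = (N=0, Z=0)

after  0: r0=0x9a r1=0xdd r2=0x8f r3=0x15 r4=0xbf r5=0x58  N=1 Z=0
after  1: r0=0x9a r1=0xdd r2=0x8f r3=0x85 r4=0xbf r5=0x58  N=1 Z=0
after  2: r0=0x8a r1=0xdd r2=0x8f r3=0x85 r4=0xbf r5=0x58  N=1 Z=0
after  3: r0=0x8a r1=0xdd r2=0x8f r3=0x4e r4=0xbf r5=0x58  N=0 Z=0
after  4: r0=0x8a r1=0xdd r2=0x8f r3=0x4e r4=0xbf r5=0xcb  N=1 Z=0
after  5: r0=0x53 r1=0xdd r2=0x8f r3=0x4e r4=0xbf r5=0xcb  N=0 Z=0
after  6: r0=0x53 r1=0xdd r2=0xdc r3=0x4e r4=0xbf r5=0xcb  N=1 Z=0
after  7: r0=0x53 r1=0xdd r2=0xdc r3=0x4e r4=0x13 r5=0xcb  N=0 Z=0
-- IRQ taken; context saved, return-PC = 8 --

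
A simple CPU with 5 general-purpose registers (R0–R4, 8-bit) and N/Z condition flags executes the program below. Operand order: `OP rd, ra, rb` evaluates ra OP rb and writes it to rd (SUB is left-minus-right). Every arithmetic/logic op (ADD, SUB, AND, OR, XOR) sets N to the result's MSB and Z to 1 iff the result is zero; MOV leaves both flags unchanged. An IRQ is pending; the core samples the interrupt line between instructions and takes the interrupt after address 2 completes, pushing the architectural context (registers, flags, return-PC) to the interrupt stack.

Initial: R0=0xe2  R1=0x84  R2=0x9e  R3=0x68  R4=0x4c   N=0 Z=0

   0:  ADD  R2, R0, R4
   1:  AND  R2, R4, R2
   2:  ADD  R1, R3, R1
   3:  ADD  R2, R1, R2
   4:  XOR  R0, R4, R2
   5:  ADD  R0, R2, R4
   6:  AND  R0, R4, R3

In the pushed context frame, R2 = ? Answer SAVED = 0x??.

after  0: R0=0xe2 R1=0x84 R2=0x2e R3=0x68 R4=0x4c  N=0 Z=0
after  1: R0=0xe2 R1=0x84 R2=0x0c R3=0x68 R4=0x4c  N=0 Z=0
after  2: R0=0xe2 R1=0xec R2=0x0c R3=0x68 R4=0x4c  N=1 Z=0
-- IRQ taken; context saved, return-PC = 3 --

SAVED = 0x0c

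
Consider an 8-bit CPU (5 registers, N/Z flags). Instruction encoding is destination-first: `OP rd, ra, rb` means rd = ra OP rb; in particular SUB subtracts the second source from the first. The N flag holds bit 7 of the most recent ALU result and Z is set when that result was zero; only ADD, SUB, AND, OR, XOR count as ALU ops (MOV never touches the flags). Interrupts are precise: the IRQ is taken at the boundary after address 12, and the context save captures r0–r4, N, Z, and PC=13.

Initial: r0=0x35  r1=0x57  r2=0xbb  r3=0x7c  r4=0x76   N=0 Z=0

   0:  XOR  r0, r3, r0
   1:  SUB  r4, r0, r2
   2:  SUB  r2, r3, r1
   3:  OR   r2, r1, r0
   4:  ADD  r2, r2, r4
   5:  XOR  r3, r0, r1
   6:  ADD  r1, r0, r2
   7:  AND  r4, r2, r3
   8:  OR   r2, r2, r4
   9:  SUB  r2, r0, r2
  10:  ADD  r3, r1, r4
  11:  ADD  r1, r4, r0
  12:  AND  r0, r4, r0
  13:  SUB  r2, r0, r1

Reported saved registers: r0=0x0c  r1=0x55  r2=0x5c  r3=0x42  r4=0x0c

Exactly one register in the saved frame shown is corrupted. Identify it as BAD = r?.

after  0: r0=0x49 r1=0x57 r2=0xbb r3=0x7c r4=0x76  N=0 Z=0
after  1: r0=0x49 r1=0x57 r2=0xbb r3=0x7c r4=0x8e  N=1 Z=0
after  2: r0=0x49 r1=0x57 r2=0x25 r3=0x7c r4=0x8e  N=0 Z=0
after  3: r0=0x49 r1=0x57 r2=0x5f r3=0x7c r4=0x8e  N=0 Z=0
after  4: r0=0x49 r1=0x57 r2=0xed r3=0x7c r4=0x8e  N=1 Z=0
after  5: r0=0x49 r1=0x57 r2=0xed r3=0x1e r4=0x8e  N=0 Z=0
after  6: r0=0x49 r1=0x36 r2=0xed r3=0x1e r4=0x8e  N=0 Z=0
after  7: r0=0x49 r1=0x36 r2=0xed r3=0x1e r4=0x0c  N=0 Z=0
after  8: r0=0x49 r1=0x36 r2=0xed r3=0x1e r4=0x0c  N=1 Z=0
after  9: r0=0x49 r1=0x36 r2=0x5c r3=0x1e r4=0x0c  N=0 Z=0
after 10: r0=0x49 r1=0x36 r2=0x5c r3=0x42 r4=0x0c  N=0 Z=0
after 11: r0=0x49 r1=0x55 r2=0x5c r3=0x42 r4=0x0c  N=0 Z=0
after 12: r0=0x08 r1=0x55 r2=0x5c r3=0x42 r4=0x0c  N=0 Z=0
-- IRQ taken; context saved, return-PC = 13 --
mismatch: r0: reported 0x0c vs actual 0x08

BAD = r0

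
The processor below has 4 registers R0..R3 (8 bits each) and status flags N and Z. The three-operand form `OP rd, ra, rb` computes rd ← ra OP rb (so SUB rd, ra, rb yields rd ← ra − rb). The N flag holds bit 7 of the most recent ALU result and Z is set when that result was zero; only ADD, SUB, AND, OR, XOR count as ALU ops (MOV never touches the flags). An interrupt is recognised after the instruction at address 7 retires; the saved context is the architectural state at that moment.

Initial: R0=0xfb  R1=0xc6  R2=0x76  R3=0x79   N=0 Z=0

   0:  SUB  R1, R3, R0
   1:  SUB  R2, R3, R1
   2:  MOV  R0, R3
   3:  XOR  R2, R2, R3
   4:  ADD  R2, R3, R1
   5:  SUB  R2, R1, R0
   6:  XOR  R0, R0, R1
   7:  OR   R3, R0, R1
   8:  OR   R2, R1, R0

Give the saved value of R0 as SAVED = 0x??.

SAVED = 0x07

after  0: R0=0xfb R1=0x7e R2=0x76 R3=0x79  N=0 Z=0
after  1: R0=0xfb R1=0x7e R2=0xfb R3=0x79  N=1 Z=0
after  2: R0=0x79 R1=0x7e R2=0xfb R3=0x79  N=1 Z=0
after  3: R0=0x79 R1=0x7e R2=0x82 R3=0x79  N=1 Z=0
after  4: R0=0x79 R1=0x7e R2=0xf7 R3=0x79  N=1 Z=0
after  5: R0=0x79 R1=0x7e R2=0x05 R3=0x79  N=0 Z=0
after  6: R0=0x07 R1=0x7e R2=0x05 R3=0x79  N=0 Z=0
after  7: R0=0x07 R1=0x7e R2=0x05 R3=0x7f  N=0 Z=0
-- IRQ taken; context saved, return-PC = 8 --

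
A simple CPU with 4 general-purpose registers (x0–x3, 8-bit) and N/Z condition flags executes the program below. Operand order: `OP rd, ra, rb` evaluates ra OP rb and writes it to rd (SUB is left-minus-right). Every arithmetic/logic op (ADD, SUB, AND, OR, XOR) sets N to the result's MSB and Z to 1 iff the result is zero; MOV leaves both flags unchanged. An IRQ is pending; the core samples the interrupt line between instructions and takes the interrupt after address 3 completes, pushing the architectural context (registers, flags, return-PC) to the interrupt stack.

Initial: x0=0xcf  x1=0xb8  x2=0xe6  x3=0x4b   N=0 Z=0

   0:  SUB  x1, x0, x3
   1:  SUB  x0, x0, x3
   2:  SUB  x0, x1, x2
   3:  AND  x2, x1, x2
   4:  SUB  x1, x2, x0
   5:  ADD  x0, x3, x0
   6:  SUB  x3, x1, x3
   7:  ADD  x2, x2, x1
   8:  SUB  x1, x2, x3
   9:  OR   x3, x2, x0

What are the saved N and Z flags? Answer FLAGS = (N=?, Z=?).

FLAGS = (N=1, Z=0)

after  0: x0=0xcf x1=0x84 x2=0xe6 x3=0x4b  N=1 Z=0
after  1: x0=0x84 x1=0x84 x2=0xe6 x3=0x4b  N=1 Z=0
after  2: x0=0x9e x1=0x84 x2=0xe6 x3=0x4b  N=1 Z=0
after  3: x0=0x9e x1=0x84 x2=0x84 x3=0x4b  N=1 Z=0
-- IRQ taken; context saved, return-PC = 4 --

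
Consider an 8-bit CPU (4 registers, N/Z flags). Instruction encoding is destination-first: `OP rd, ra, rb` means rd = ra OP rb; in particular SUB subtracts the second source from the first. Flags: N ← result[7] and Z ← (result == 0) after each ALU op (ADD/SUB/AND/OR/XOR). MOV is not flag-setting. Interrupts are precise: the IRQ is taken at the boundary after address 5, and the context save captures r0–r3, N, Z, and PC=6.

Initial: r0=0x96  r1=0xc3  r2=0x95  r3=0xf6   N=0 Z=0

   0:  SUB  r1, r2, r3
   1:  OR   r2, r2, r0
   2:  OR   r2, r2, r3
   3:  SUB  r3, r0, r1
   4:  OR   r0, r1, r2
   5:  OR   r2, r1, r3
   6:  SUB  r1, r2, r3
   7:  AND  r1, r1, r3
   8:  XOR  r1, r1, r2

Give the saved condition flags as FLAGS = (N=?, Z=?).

after  0: r0=0x96 r1=0x9f r2=0x95 r3=0xf6  N=1 Z=0
after  1: r0=0x96 r1=0x9f r2=0x97 r3=0xf6  N=1 Z=0
after  2: r0=0x96 r1=0x9f r2=0xf7 r3=0xf6  N=1 Z=0
after  3: r0=0x96 r1=0x9f r2=0xf7 r3=0xf7  N=1 Z=0
after  4: r0=0xff r1=0x9f r2=0xf7 r3=0xf7  N=1 Z=0
after  5: r0=0xff r1=0x9f r2=0xff r3=0xf7  N=1 Z=0
-- IRQ taken; context saved, return-PC = 6 --

FLAGS = (N=1, Z=0)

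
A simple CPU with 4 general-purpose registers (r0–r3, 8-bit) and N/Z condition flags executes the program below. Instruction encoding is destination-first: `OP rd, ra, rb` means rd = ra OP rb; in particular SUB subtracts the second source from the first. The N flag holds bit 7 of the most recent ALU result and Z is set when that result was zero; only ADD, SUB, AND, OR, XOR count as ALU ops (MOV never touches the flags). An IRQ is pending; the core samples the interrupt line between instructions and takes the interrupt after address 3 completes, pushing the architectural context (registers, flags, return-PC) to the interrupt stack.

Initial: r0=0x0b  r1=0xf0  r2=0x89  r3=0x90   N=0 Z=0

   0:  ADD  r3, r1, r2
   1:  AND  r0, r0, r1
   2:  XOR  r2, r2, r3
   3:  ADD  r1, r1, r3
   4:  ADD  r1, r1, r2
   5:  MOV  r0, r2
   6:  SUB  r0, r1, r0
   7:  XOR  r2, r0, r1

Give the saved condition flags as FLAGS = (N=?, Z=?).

after  0: r0=0x0b r1=0xf0 r2=0x89 r3=0x79  N=0 Z=0
after  1: r0=0x00 r1=0xf0 r2=0x89 r3=0x79  N=0 Z=1
after  2: r0=0x00 r1=0xf0 r2=0xf0 r3=0x79  N=1 Z=0
after  3: r0=0x00 r1=0x69 r2=0xf0 r3=0x79  N=0 Z=0
-- IRQ taken; context saved, return-PC = 4 --

FLAGS = (N=0, Z=0)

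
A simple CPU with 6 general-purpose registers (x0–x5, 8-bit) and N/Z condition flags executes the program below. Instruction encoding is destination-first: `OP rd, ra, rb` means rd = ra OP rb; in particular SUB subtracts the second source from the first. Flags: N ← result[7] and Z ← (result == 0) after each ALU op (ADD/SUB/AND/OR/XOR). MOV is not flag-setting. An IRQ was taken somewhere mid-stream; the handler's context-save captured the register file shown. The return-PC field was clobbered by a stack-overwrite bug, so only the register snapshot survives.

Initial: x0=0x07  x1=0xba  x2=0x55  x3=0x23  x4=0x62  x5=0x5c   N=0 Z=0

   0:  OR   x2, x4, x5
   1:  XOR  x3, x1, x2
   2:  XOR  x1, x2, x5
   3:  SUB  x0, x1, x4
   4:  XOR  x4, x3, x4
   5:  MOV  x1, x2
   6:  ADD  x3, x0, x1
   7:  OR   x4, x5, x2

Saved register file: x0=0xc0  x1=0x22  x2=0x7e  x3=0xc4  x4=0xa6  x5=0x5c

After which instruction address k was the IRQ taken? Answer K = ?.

after  0: x0=0x07 x1=0xba x2=0x7e x3=0x23 x4=0x62 x5=0x5c  N=0 Z=0
after  1: x0=0x07 x1=0xba x2=0x7e x3=0xc4 x4=0x62 x5=0x5c  N=1 Z=0
after  2: x0=0x07 x1=0x22 x2=0x7e x3=0xc4 x4=0x62 x5=0x5c  N=0 Z=0
after  3: x0=0xc0 x1=0x22 x2=0x7e x3=0xc4 x4=0x62 x5=0x5c  N=1 Z=0
after  4: x0=0xc0 x1=0x22 x2=0x7e x3=0xc4 x4=0xa6 x5=0x5c  N=1 Z=0
-- IRQ taken; context saved, return-PC = 5 --

K = 4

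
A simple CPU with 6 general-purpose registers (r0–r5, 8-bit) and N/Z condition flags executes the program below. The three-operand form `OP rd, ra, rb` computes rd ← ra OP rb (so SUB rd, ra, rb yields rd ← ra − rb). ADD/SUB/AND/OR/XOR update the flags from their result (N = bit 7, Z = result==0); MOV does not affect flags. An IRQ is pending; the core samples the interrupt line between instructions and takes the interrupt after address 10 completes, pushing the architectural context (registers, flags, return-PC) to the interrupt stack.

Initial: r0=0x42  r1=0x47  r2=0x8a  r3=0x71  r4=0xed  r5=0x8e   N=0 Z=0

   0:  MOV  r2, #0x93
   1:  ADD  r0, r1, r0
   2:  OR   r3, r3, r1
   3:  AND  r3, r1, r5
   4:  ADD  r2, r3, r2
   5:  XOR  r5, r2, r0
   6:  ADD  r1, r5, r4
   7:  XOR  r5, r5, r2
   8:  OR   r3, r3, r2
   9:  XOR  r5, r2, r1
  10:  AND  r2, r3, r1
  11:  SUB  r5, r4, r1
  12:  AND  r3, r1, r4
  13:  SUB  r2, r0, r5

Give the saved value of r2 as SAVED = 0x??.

after  0: r0=0x42 r1=0x47 r2=0x93 r3=0x71 r4=0xed r5=0x8e  N=0 Z=0
after  1: r0=0x89 r1=0x47 r2=0x93 r3=0x71 r4=0xed r5=0x8e  N=1 Z=0
after  2: r0=0x89 r1=0x47 r2=0x93 r3=0x77 r4=0xed r5=0x8e  N=0 Z=0
after  3: r0=0x89 r1=0x47 r2=0x93 r3=0x06 r4=0xed r5=0x8e  N=0 Z=0
after  4: r0=0x89 r1=0x47 r2=0x99 r3=0x06 r4=0xed r5=0x8e  N=1 Z=0
after  5: r0=0x89 r1=0x47 r2=0x99 r3=0x06 r4=0xed r5=0x10  N=0 Z=0
after  6: r0=0x89 r1=0xfd r2=0x99 r3=0x06 r4=0xed r5=0x10  N=1 Z=0
after  7: r0=0x89 r1=0xfd r2=0x99 r3=0x06 r4=0xed r5=0x89  N=1 Z=0
after  8: r0=0x89 r1=0xfd r2=0x99 r3=0x9f r4=0xed r5=0x89  N=1 Z=0
after  9: r0=0x89 r1=0xfd r2=0x99 r3=0x9f r4=0xed r5=0x64  N=0 Z=0
after 10: r0=0x89 r1=0xfd r2=0x9d r3=0x9f r4=0xed r5=0x64  N=1 Z=0
-- IRQ taken; context saved, return-PC = 11 --

SAVED = 0x9d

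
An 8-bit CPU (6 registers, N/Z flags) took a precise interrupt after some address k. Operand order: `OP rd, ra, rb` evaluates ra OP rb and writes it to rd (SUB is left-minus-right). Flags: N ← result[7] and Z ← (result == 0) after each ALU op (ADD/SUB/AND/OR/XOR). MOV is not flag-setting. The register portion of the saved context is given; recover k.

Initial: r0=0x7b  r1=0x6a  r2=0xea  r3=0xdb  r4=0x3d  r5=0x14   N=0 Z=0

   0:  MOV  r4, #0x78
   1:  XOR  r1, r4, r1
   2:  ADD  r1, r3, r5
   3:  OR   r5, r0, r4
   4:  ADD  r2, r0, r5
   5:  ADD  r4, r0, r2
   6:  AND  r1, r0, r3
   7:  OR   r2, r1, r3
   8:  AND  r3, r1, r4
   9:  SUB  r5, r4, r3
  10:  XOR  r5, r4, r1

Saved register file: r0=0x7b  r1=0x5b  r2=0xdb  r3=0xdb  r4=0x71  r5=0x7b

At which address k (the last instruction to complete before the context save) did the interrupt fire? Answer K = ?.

after  0: r0=0x7b r1=0x6a r2=0xea r3=0xdb r4=0x78 r5=0x14  N=0 Z=0
after  1: r0=0x7b r1=0x12 r2=0xea r3=0xdb r4=0x78 r5=0x14  N=0 Z=0
after  2: r0=0x7b r1=0xef r2=0xea r3=0xdb r4=0x78 r5=0x14  N=1 Z=0
after  3: r0=0x7b r1=0xef r2=0xea r3=0xdb r4=0x78 r5=0x7b  N=0 Z=0
after  4: r0=0x7b r1=0xef r2=0xf6 r3=0xdb r4=0x78 r5=0x7b  N=1 Z=0
after  5: r0=0x7b r1=0xef r2=0xf6 r3=0xdb r4=0x71 r5=0x7b  N=0 Z=0
after  6: r0=0x7b r1=0x5b r2=0xf6 r3=0xdb r4=0x71 r5=0x7b  N=0 Z=0
after  7: r0=0x7b r1=0x5b r2=0xdb r3=0xdb r4=0x71 r5=0x7b  N=1 Z=0
-- IRQ taken; context saved, return-PC = 8 --

K = 7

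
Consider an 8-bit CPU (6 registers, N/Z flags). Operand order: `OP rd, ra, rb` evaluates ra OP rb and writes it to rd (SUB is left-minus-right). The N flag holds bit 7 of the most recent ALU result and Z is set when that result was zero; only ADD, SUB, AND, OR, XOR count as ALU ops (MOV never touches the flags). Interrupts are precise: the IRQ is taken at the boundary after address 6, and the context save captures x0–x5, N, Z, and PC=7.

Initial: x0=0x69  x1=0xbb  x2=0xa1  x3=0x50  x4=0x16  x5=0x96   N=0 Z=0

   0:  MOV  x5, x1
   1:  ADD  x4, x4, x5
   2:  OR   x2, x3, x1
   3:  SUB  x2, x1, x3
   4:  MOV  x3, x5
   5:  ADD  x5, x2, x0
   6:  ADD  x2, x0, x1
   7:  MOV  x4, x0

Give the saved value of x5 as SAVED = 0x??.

SAVED = 0xd4

after  0: x0=0x69 x1=0xbb x2=0xa1 x3=0x50 x4=0x16 x5=0xbb  N=0 Z=0
after  1: x0=0x69 x1=0xbb x2=0xa1 x3=0x50 x4=0xd1 x5=0xbb  N=1 Z=0
after  2: x0=0x69 x1=0xbb x2=0xfb x3=0x50 x4=0xd1 x5=0xbb  N=1 Z=0
after  3: x0=0x69 x1=0xbb x2=0x6b x3=0x50 x4=0xd1 x5=0xbb  N=0 Z=0
after  4: x0=0x69 x1=0xbb x2=0x6b x3=0xbb x4=0xd1 x5=0xbb  N=0 Z=0
after  5: x0=0x69 x1=0xbb x2=0x6b x3=0xbb x4=0xd1 x5=0xd4  N=1 Z=0
after  6: x0=0x69 x1=0xbb x2=0x24 x3=0xbb x4=0xd1 x5=0xd4  N=0 Z=0
-- IRQ taken; context saved, return-PC = 7 --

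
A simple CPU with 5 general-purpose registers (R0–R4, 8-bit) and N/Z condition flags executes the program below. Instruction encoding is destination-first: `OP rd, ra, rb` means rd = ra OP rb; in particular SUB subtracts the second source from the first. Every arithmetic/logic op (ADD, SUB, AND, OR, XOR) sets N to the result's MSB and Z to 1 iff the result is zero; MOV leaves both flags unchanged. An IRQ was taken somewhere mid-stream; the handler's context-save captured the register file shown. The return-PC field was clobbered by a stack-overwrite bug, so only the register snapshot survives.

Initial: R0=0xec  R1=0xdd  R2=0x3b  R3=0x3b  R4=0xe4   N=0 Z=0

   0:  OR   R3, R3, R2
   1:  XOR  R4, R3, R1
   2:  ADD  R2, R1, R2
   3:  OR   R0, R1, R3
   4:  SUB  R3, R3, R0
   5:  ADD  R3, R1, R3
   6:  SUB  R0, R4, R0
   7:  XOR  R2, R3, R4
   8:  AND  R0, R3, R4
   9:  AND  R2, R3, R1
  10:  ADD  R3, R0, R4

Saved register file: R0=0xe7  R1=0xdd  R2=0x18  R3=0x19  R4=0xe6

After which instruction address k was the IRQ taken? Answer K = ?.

K = 6

after  0: R0=0xec R1=0xdd R2=0x3b R3=0x3b R4=0xe4  N=0 Z=0
after  1: R0=0xec R1=0xdd R2=0x3b R3=0x3b R4=0xe6  N=1 Z=0
after  2: R0=0xec R1=0xdd R2=0x18 R3=0x3b R4=0xe6  N=0 Z=0
after  3: R0=0xff R1=0xdd R2=0x18 R3=0x3b R4=0xe6  N=1 Z=0
after  4: R0=0xff R1=0xdd R2=0x18 R3=0x3c R4=0xe6  N=0 Z=0
after  5: R0=0xff R1=0xdd R2=0x18 R3=0x19 R4=0xe6  N=0 Z=0
after  6: R0=0xe7 R1=0xdd R2=0x18 R3=0x19 R4=0xe6  N=1 Z=0
-- IRQ taken; context saved, return-PC = 7 --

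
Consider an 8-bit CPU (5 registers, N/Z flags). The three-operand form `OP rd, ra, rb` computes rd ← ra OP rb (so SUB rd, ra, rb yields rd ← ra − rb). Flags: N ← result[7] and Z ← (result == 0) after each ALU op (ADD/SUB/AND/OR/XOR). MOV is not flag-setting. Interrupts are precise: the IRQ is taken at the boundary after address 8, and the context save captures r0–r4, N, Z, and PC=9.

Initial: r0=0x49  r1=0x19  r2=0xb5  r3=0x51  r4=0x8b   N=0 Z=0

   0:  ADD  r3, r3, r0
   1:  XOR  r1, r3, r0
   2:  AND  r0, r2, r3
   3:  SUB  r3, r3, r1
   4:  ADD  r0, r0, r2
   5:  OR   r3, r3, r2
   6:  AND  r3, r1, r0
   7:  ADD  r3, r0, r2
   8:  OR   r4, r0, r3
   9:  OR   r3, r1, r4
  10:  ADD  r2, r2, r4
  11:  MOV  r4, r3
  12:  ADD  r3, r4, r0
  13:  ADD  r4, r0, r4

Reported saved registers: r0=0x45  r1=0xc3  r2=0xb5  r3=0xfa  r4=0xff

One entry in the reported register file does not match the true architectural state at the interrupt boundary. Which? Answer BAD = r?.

after  0: r0=0x49 r1=0x19 r2=0xb5 r3=0x9a r4=0x8b  N=1 Z=0
after  1: r0=0x49 r1=0xd3 r2=0xb5 r3=0x9a r4=0x8b  N=1 Z=0
after  2: r0=0x90 r1=0xd3 r2=0xb5 r3=0x9a r4=0x8b  N=1 Z=0
after  3: r0=0x90 r1=0xd3 r2=0xb5 r3=0xc7 r4=0x8b  N=1 Z=0
after  4: r0=0x45 r1=0xd3 r2=0xb5 r3=0xc7 r4=0x8b  N=0 Z=0
after  5: r0=0x45 r1=0xd3 r2=0xb5 r3=0xf7 r4=0x8b  N=1 Z=0
after  6: r0=0x45 r1=0xd3 r2=0xb5 r3=0x41 r4=0x8b  N=0 Z=0
after  7: r0=0x45 r1=0xd3 r2=0xb5 r3=0xfa r4=0x8b  N=1 Z=0
after  8: r0=0x45 r1=0xd3 r2=0xb5 r3=0xfa r4=0xff  N=1 Z=0
-- IRQ taken; context saved, return-PC = 9 --
mismatch: r1: reported 0xc3 vs actual 0xd3

BAD = r1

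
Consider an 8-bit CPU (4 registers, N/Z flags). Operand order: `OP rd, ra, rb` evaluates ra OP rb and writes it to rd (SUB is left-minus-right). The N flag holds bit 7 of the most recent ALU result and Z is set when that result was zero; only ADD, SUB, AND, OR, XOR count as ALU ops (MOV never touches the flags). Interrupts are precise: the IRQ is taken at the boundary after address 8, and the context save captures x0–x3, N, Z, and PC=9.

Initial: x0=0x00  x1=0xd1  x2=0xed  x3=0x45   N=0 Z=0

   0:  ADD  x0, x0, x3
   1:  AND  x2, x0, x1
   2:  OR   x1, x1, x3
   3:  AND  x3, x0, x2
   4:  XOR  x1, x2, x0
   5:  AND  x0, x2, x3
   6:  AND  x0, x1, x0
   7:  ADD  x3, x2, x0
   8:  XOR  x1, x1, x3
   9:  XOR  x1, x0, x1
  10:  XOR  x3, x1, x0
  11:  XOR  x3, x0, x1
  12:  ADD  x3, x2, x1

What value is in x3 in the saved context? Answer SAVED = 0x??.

SAVED = 0x41

after  0: x0=0x45 x1=0xd1 x2=0xed x3=0x45  N=0 Z=0
after  1: x0=0x45 x1=0xd1 x2=0x41 x3=0x45  N=0 Z=0
after  2: x0=0x45 x1=0xd5 x2=0x41 x3=0x45  N=1 Z=0
after  3: x0=0x45 x1=0xd5 x2=0x41 x3=0x41  N=0 Z=0
after  4: x0=0x45 x1=0x04 x2=0x41 x3=0x41  N=0 Z=0
after  5: x0=0x41 x1=0x04 x2=0x41 x3=0x41  N=0 Z=0
after  6: x0=0x00 x1=0x04 x2=0x41 x3=0x41  N=0 Z=1
after  7: x0=0x00 x1=0x04 x2=0x41 x3=0x41  N=0 Z=0
after  8: x0=0x00 x1=0x45 x2=0x41 x3=0x41  N=0 Z=0
-- IRQ taken; context saved, return-PC = 9 --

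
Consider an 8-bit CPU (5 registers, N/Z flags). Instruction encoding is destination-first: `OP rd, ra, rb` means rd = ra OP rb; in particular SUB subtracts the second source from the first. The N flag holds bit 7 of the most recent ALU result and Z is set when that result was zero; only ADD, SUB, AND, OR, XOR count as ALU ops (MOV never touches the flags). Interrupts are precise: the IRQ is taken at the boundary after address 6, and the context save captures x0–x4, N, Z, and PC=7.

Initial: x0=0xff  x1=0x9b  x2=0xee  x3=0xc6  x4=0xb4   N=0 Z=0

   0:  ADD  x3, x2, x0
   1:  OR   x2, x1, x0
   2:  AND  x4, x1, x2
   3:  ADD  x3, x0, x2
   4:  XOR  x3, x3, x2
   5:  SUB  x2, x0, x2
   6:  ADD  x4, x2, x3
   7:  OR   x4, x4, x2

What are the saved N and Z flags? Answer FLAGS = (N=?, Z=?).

after  0: x0=0xff x1=0x9b x2=0xee x3=0xed x4=0xb4  N=1 Z=0
after  1: x0=0xff x1=0x9b x2=0xff x3=0xed x4=0xb4  N=1 Z=0
after  2: x0=0xff x1=0x9b x2=0xff x3=0xed x4=0x9b  N=1 Z=0
after  3: x0=0xff x1=0x9b x2=0xff x3=0xfe x4=0x9b  N=1 Z=0
after  4: x0=0xff x1=0x9b x2=0xff x3=0x01 x4=0x9b  N=0 Z=0
after  5: x0=0xff x1=0x9b x2=0x00 x3=0x01 x4=0x9b  N=0 Z=1
after  6: x0=0xff x1=0x9b x2=0x00 x3=0x01 x4=0x01  N=0 Z=0
-- IRQ taken; context saved, return-PC = 7 --

FLAGS = (N=0, Z=0)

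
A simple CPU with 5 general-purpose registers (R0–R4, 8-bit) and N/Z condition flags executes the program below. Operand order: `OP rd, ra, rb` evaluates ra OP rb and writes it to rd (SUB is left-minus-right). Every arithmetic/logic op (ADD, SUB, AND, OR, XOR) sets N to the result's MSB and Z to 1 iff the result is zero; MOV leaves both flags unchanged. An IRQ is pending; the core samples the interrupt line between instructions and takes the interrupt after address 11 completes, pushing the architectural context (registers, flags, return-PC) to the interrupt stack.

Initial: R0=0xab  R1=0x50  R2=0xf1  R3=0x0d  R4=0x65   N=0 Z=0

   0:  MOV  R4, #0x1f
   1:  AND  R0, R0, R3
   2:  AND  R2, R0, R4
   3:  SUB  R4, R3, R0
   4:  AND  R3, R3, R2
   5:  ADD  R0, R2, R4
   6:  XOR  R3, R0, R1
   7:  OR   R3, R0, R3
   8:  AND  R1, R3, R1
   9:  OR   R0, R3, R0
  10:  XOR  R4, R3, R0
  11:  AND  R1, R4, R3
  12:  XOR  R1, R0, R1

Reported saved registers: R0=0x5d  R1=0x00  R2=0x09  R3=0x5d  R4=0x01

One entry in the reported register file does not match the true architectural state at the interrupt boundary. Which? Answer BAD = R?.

after  0: R0=0xab R1=0x50 R2=0xf1 R3=0x0d R4=0x1f  N=0 Z=0
after  1: R0=0x09 R1=0x50 R2=0xf1 R3=0x0d R4=0x1f  N=0 Z=0
after  2: R0=0x09 R1=0x50 R2=0x09 R3=0x0d R4=0x1f  N=0 Z=0
after  3: R0=0x09 R1=0x50 R2=0x09 R3=0x0d R4=0x04  N=0 Z=0
after  4: R0=0x09 R1=0x50 R2=0x09 R3=0x09 R4=0x04  N=0 Z=0
after  5: R0=0x0d R1=0x50 R2=0x09 R3=0x09 R4=0x04  N=0 Z=0
after  6: R0=0x0d R1=0x50 R2=0x09 R3=0x5d R4=0x04  N=0 Z=0
after  7: R0=0x0d R1=0x50 R2=0x09 R3=0x5d R4=0x04  N=0 Z=0
after  8: R0=0x0d R1=0x50 R2=0x09 R3=0x5d R4=0x04  N=0 Z=0
after  9: R0=0x5d R1=0x50 R2=0x09 R3=0x5d R4=0x04  N=0 Z=0
after 10: R0=0x5d R1=0x50 R2=0x09 R3=0x5d R4=0x00  N=0 Z=1
after 11: R0=0x5d R1=0x00 R2=0x09 R3=0x5d R4=0x00  N=0 Z=1
-- IRQ taken; context saved, return-PC = 12 --
mismatch: R4: reported 0x01 vs actual 0x00

BAD = R4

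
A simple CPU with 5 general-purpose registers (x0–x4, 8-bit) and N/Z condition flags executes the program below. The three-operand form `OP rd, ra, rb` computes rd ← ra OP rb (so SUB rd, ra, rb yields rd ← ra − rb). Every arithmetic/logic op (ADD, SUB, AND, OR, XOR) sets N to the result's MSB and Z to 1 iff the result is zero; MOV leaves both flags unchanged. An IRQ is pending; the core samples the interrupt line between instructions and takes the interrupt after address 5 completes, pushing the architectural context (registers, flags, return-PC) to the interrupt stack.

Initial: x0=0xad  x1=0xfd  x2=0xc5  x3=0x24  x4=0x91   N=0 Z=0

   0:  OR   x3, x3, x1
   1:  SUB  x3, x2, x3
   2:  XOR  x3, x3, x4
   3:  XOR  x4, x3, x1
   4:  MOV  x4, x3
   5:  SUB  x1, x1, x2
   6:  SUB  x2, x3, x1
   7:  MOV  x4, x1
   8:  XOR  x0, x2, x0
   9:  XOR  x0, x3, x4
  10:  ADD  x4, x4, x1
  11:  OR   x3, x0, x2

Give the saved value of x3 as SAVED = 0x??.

SAVED = 0x59

after  0: x0=0xad x1=0xfd x2=0xc5 x3=0xfd x4=0x91  N=1 Z=0
after  1: x0=0xad x1=0xfd x2=0xc5 x3=0xc8 x4=0x91  N=1 Z=0
after  2: x0=0xad x1=0xfd x2=0xc5 x3=0x59 x4=0x91  N=0 Z=0
after  3: x0=0xad x1=0xfd x2=0xc5 x3=0x59 x4=0xa4  N=1 Z=0
after  4: x0=0xad x1=0xfd x2=0xc5 x3=0x59 x4=0x59  N=1 Z=0
after  5: x0=0xad x1=0x38 x2=0xc5 x3=0x59 x4=0x59  N=0 Z=0
-- IRQ taken; context saved, return-PC = 6 --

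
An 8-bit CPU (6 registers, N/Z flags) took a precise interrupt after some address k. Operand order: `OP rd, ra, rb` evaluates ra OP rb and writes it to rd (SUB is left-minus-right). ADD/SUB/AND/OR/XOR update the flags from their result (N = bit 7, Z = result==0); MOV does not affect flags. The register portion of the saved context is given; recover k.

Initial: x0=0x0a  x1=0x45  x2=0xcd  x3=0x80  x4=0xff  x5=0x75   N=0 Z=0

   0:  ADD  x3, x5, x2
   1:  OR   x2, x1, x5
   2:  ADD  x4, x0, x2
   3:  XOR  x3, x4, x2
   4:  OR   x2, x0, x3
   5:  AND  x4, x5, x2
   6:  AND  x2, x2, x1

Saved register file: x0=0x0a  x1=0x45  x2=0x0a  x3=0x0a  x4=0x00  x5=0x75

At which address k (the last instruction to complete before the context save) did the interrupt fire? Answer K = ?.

K = 5

after  0: x0=0x0a x1=0x45 x2=0xcd x3=0x42 x4=0xff x5=0x75  N=0 Z=0
after  1: x0=0x0a x1=0x45 x2=0x75 x3=0x42 x4=0xff x5=0x75  N=0 Z=0
after  2: x0=0x0a x1=0x45 x2=0x75 x3=0x42 x4=0x7f x5=0x75  N=0 Z=0
after  3: x0=0x0a x1=0x45 x2=0x75 x3=0x0a x4=0x7f x5=0x75  N=0 Z=0
after  4: x0=0x0a x1=0x45 x2=0x0a x3=0x0a x4=0x7f x5=0x75  N=0 Z=0
after  5: x0=0x0a x1=0x45 x2=0x0a x3=0x0a x4=0x00 x5=0x75  N=0 Z=1
-- IRQ taken; context saved, return-PC = 6 --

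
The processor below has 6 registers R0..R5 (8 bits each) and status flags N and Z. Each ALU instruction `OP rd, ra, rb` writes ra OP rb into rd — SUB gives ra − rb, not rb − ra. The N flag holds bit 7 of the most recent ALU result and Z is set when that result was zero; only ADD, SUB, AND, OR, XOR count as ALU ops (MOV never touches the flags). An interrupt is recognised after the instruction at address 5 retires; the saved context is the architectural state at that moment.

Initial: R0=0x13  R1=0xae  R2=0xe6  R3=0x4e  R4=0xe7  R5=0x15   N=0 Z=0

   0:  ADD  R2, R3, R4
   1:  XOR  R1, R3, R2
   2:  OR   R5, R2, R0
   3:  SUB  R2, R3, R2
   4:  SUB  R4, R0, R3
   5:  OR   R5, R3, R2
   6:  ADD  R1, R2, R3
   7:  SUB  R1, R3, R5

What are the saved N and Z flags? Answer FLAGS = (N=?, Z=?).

after  0: R0=0x13 R1=0xae R2=0x35 R3=0x4e R4=0xe7 R5=0x15  N=0 Z=0
after  1: R0=0x13 R1=0x7b R2=0x35 R3=0x4e R4=0xe7 R5=0x15  N=0 Z=0
after  2: R0=0x13 R1=0x7b R2=0x35 R3=0x4e R4=0xe7 R5=0x37  N=0 Z=0
after  3: R0=0x13 R1=0x7b R2=0x19 R3=0x4e R4=0xe7 R5=0x37  N=0 Z=0
after  4: R0=0x13 R1=0x7b R2=0x19 R3=0x4e R4=0xc5 R5=0x37  N=1 Z=0
after  5: R0=0x13 R1=0x7b R2=0x19 R3=0x4e R4=0xc5 R5=0x5f  N=0 Z=0
-- IRQ taken; context saved, return-PC = 6 --

FLAGS = (N=0, Z=0)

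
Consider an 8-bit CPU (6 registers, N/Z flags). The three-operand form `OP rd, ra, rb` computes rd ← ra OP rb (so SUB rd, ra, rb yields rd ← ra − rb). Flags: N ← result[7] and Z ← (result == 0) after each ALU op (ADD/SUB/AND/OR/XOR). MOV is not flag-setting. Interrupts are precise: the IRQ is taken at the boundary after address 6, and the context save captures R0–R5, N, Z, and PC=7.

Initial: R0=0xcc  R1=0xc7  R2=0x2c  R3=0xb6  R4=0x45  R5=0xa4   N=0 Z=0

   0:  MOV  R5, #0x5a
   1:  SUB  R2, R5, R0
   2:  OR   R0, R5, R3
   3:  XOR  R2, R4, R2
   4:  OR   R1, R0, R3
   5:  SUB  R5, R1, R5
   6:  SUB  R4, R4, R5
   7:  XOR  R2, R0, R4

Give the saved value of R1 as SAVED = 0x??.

after  0: R0=0xcc R1=0xc7 R2=0x2c R3=0xb6 R4=0x45 R5=0x5a  N=0 Z=0
after  1: R0=0xcc R1=0xc7 R2=0x8e R3=0xb6 R4=0x45 R5=0x5a  N=1 Z=0
after  2: R0=0xfe R1=0xc7 R2=0x8e R3=0xb6 R4=0x45 R5=0x5a  N=1 Z=0
after  3: R0=0xfe R1=0xc7 R2=0xcb R3=0xb6 R4=0x45 R5=0x5a  N=1 Z=0
after  4: R0=0xfe R1=0xfe R2=0xcb R3=0xb6 R4=0x45 R5=0x5a  N=1 Z=0
after  5: R0=0xfe R1=0xfe R2=0xcb R3=0xb6 R4=0x45 R5=0xa4  N=1 Z=0
after  6: R0=0xfe R1=0xfe R2=0xcb R3=0xb6 R4=0xa1 R5=0xa4  N=1 Z=0
-- IRQ taken; context saved, return-PC = 7 --

SAVED = 0xfe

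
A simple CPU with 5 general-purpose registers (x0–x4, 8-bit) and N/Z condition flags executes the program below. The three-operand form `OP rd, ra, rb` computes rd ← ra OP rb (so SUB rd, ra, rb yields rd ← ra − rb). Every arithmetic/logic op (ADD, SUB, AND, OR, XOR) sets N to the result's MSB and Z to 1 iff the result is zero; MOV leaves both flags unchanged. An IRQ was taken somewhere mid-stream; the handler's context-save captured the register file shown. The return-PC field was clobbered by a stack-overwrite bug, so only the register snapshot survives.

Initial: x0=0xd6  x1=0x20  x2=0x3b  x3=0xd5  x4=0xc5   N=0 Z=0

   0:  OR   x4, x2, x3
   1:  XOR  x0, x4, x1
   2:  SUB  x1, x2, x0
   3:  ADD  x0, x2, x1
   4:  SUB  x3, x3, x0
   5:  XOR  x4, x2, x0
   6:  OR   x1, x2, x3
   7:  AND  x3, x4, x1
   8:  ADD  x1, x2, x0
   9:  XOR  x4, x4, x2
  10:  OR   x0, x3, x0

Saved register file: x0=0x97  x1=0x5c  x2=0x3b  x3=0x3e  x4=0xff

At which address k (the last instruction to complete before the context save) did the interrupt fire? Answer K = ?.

after  0: x0=0xd6 x1=0x20 x2=0x3b x3=0xd5 x4=0xff  N=1 Z=0
after  1: x0=0xdf x1=0x20 x2=0x3b x3=0xd5 x4=0xff  N=1 Z=0
after  2: x0=0xdf x1=0x5c x2=0x3b x3=0xd5 x4=0xff  N=0 Z=0
after  3: x0=0x97 x1=0x5c x2=0x3b x3=0xd5 x4=0xff  N=1 Z=0
after  4: x0=0x97 x1=0x5c x2=0x3b x3=0x3e x4=0xff  N=0 Z=0
-- IRQ taken; context saved, return-PC = 5 --

K = 4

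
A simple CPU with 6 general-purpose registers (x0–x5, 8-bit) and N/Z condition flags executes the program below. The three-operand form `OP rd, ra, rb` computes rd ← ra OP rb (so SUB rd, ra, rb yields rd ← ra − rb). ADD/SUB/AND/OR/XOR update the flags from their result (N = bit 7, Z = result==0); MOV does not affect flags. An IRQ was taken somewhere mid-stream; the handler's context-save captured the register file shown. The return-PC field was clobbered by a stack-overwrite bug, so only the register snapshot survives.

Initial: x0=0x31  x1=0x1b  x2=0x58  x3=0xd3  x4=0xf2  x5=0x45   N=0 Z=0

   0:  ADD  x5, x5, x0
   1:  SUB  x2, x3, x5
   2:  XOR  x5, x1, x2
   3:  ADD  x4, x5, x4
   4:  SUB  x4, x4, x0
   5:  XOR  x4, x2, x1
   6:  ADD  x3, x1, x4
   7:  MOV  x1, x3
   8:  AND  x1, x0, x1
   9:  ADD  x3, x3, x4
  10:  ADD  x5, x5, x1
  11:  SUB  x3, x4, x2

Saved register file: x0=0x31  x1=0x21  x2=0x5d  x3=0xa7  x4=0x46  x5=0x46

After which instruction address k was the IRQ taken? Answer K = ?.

after  0: x0=0x31 x1=0x1b x2=0x58 x3=0xd3 x4=0xf2 x5=0x76  N=0 Z=0
after  1: x0=0x31 x1=0x1b x2=0x5d x3=0xd3 x4=0xf2 x5=0x76  N=0 Z=0
after  2: x0=0x31 x1=0x1b x2=0x5d x3=0xd3 x4=0xf2 x5=0x46  N=0 Z=0
after  3: x0=0x31 x1=0x1b x2=0x5d x3=0xd3 x4=0x38 x5=0x46  N=0 Z=0
after  4: x0=0x31 x1=0x1b x2=0x5d x3=0xd3 x4=0x07 x5=0x46  N=0 Z=0
after  5: x0=0x31 x1=0x1b x2=0x5d x3=0xd3 x4=0x46 x5=0x46  N=0 Z=0
after  6: x0=0x31 x1=0x1b x2=0x5d x3=0x61 x4=0x46 x5=0x46  N=0 Z=0
after  7: x0=0x31 x1=0x61 x2=0x5d x3=0x61 x4=0x46 x5=0x46  N=0 Z=0
after  8: x0=0x31 x1=0x21 x2=0x5d x3=0x61 x4=0x46 x5=0x46  N=0 Z=0
after  9: x0=0x31 x1=0x21 x2=0x5d x3=0xa7 x4=0x46 x5=0x46  N=1 Z=0
-- IRQ taken; context saved, return-PC = 10 --

K = 9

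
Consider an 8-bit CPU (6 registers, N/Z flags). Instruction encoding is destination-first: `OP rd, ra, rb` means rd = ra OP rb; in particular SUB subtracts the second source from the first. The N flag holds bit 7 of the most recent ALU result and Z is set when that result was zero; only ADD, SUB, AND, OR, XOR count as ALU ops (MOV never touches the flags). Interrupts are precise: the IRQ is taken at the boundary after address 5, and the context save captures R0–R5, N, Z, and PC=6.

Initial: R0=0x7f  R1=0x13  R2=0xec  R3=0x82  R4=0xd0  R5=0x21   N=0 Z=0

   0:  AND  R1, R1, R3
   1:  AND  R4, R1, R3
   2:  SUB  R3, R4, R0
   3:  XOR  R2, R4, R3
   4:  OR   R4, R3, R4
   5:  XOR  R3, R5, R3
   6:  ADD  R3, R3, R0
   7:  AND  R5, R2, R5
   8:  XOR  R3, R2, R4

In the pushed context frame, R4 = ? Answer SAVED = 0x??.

SAVED = 0x83

after  0: R0=0x7f R1=0x02 R2=0xec R3=0x82 R4=0xd0 R5=0x21  N=0 Z=0
after  1: R0=0x7f R1=0x02 R2=0xec R3=0x82 R4=0x02 R5=0x21  N=0 Z=0
after  2: R0=0x7f R1=0x02 R2=0xec R3=0x83 R4=0x02 R5=0x21  N=1 Z=0
after  3: R0=0x7f R1=0x02 R2=0x81 R3=0x83 R4=0x02 R5=0x21  N=1 Z=0
after  4: R0=0x7f R1=0x02 R2=0x81 R3=0x83 R4=0x83 R5=0x21  N=1 Z=0
after  5: R0=0x7f R1=0x02 R2=0x81 R3=0xa2 R4=0x83 R5=0x21  N=1 Z=0
-- IRQ taken; context saved, return-PC = 6 --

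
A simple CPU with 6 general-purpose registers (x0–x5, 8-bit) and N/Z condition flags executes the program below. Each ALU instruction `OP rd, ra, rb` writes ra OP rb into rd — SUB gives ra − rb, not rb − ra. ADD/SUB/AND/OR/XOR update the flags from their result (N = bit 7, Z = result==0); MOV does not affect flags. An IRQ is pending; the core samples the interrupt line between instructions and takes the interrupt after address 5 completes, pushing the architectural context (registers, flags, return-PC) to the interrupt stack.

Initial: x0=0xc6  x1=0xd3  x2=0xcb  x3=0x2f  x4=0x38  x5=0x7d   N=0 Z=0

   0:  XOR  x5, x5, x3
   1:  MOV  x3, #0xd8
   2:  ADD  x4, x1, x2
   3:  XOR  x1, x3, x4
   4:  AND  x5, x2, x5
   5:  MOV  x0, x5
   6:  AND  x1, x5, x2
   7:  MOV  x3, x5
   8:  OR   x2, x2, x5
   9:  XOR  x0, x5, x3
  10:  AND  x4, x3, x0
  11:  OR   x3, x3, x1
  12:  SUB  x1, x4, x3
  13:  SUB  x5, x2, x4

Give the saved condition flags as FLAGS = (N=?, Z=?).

after  0: x0=0xc6 x1=0xd3 x2=0xcb x3=0x2f x4=0x38 x5=0x52  N=0 Z=0
after  1: x0=0xc6 x1=0xd3 x2=0xcb x3=0xd8 x4=0x38 x5=0x52  N=0 Z=0
after  2: x0=0xc6 x1=0xd3 x2=0xcb x3=0xd8 x4=0x9e x5=0x52  N=1 Z=0
after  3: x0=0xc6 x1=0x46 x2=0xcb x3=0xd8 x4=0x9e x5=0x52  N=0 Z=0
after  4: x0=0xc6 x1=0x46 x2=0xcb x3=0xd8 x4=0x9e x5=0x42  N=0 Z=0
after  5: x0=0x42 x1=0x46 x2=0xcb x3=0xd8 x4=0x9e x5=0x42  N=0 Z=0
-- IRQ taken; context saved, return-PC = 6 --

FLAGS = (N=0, Z=0)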